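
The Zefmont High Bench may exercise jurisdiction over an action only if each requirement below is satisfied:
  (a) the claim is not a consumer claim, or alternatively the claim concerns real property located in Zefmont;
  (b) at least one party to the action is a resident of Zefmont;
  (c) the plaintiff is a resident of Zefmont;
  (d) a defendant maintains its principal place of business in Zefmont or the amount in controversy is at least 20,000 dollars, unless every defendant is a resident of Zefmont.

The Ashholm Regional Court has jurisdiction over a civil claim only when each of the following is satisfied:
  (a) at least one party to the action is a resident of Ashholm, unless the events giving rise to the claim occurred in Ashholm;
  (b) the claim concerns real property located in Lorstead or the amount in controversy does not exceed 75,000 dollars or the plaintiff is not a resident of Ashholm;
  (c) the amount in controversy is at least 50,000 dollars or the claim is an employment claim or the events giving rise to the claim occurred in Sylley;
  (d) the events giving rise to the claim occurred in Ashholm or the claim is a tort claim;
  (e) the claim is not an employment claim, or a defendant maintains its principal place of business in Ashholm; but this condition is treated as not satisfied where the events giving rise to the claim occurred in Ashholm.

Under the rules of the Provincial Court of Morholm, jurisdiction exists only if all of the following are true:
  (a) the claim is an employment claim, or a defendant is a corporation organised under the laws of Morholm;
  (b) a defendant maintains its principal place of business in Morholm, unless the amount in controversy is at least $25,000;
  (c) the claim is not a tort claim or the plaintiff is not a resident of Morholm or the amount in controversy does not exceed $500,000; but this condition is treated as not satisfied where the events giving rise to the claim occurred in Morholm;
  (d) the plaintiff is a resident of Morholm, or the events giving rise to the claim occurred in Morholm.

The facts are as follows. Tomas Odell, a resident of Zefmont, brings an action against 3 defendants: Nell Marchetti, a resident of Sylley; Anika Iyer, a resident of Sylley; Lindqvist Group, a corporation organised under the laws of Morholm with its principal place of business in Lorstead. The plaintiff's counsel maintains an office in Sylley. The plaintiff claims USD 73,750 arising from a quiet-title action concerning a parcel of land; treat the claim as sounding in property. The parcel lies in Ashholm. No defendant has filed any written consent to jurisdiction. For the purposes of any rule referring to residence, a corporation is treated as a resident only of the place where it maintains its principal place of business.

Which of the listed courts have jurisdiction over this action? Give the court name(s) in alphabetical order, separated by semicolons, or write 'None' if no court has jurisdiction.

the Zefmont High Bench

The Zefmont High Bench:
  (a) The claim is a property claim, not a consumer claim — that alternative is enough. Satisfied.
  (b) Tomas Odell resides in Zefmont. Met.
  (c) The plaintiff resides in Zefmont. Satisfied.
  (d) The amount in controversy is 73,750 dollars, which meets the 20,000 dollars floor — that alternative is enough. Satisfied.
  → Every requirement is satisfied — jurisdiction.
The Ashholm Regional Court:
  (a) No party resides in Ashholm. However, the operative events occurred in Ashholm, so the 'unless' proviso supplies this condition. Satisfied.
  (b) The amount in controversy is USD 73,750, within the $75,000 ceiling, which satisfies one of the alternatives. Condition met.
  (c) The amount in controversy is $73,750, which meets the USD 50,000 floor — that alternative is enough. Met.
  (d) The operative events occurred in Ashholm, so this disjunct is met. Condition met.
  (e) The claim is a property claim, not an employment claim, so this disjunct is met. However, the operative events occurred in Ashholm, which falls within the stated exception and so defeats the condition. Fails.
  → No jurisdiction.
The Provincial Court of Morholm:
  (a) Lindqvist Group is organised under the laws of Morholm, which satisfies one of the alternatives. Satisfied.
  (b) The corporate defendant(s) have their principal place of business in Lorstead, not Morholm. However, the amount in controversy is $73,750, which meets the $25,000 floor, so the 'unless' proviso supplies this condition. Satisfied.
  (c) The claim is a property claim, not a tort claim, which satisfies one of the alternatives. The exception is not triggered, since the operative events occurred in Ashholm, not Morholm. Met.
  (d) The plaintiff resides in Zefmont, not Morholm; the operative events occurred in Ashholm, not Morholm — none of the alternatives is met. Not satisfied.
  → At least one condition fails; no jurisdiction.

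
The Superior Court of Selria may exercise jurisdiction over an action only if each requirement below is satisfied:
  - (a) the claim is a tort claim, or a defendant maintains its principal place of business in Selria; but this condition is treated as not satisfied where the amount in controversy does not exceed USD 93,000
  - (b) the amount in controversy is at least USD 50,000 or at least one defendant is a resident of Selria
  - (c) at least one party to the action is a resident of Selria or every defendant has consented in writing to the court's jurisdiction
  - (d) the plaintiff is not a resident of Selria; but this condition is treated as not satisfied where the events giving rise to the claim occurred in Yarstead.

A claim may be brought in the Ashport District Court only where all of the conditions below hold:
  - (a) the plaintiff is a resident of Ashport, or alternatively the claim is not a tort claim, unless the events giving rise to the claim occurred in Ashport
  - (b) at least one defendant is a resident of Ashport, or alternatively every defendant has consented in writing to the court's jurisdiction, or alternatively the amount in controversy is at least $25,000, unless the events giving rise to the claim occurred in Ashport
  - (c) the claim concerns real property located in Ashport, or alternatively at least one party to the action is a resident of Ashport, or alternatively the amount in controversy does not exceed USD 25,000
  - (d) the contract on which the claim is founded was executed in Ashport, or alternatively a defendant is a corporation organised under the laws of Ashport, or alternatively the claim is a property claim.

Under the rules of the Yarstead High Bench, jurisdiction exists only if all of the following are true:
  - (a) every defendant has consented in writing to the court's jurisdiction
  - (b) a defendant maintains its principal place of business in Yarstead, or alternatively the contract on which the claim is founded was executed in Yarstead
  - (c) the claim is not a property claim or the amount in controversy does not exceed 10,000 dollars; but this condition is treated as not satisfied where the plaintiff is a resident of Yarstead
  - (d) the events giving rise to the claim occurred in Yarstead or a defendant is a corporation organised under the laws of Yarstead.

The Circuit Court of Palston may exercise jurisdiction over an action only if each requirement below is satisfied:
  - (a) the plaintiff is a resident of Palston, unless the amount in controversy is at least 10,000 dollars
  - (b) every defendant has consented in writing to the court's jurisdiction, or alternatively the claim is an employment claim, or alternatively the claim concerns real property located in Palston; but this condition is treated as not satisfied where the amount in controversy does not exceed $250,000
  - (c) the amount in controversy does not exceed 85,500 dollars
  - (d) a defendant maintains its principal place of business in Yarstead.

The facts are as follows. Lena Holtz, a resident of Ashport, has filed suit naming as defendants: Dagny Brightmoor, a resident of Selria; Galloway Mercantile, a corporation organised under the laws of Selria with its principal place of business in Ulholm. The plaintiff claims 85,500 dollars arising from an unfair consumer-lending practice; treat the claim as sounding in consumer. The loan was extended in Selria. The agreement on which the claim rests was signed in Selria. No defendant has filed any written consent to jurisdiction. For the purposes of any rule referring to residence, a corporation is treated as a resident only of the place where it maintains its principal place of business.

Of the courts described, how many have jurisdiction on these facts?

The Superior Court of Selria:
  (a) The claim is a consumer claim, not a tort claim; the corporate defendant(s) have their principal place of business in Ulholm, not Selria — no alternative holds. Not met.
  (b) The amount in controversy is 85,500 dollars, which meets the USD 50,000 floor — that alternative is enough. Met.
  (c) Dagny Brightmoor resides in Selria, which satisfies one of the alternatives. Met.
  (d) The plaintiff resides in Ashport, which is not Selria. And the carve-out is inapplicable — the operative events occurred in Selria, not Yarstead. Satisfied.
  → Not every requirement is met — no jurisdiction.
The Ashport District Court:
  (a) The plaintiff resides in Ashport — that alternative is enough. Satisfied.
  (b) The amount in controversy is 85,500 dollars, which meets the USD 25,000 floor — that alternative is enough. Met.
  (c) Lena Holtz resides in Ashport — that alternative is enough. Satisfied.
  (d) The contract was executed in Selria, not Ashport; the corporate defendant(s) are organised in Selria, not Ashport; the claim is a consumer claim, not a property claim — none of the alternatives is met. Fails.
  → Not every requirement is met — no jurisdiction.
The Yarstead High Bench:
  (a) No such written consent has been filed. Not met.
  (b) The corporate defendant(s) have their principal place of business in Ulholm, not Yarstead; the contract was executed in Selria, not Yarstead — no alternative holds. Fails.
  (c) The claim is a consumer claim, not a property claim, which satisfies one of the alternatives. The carve-out does not apply: the plaintiff resides in Ashport, not Yarstead. Condition met.
  (d) The operative events occurred in Selria, not Yarstead; the corporate defendant(s) are organised in Selria, not Yarstead — no alternative holds. Condition not met.
  → At least one condition fails; no jurisdiction.
The Circuit Court of Palston:
  (a) The plaintiff resides in Ashport, not Palston. But the amount in controversy is 85,500 dollars, which meets the USD 10,000 floor, and the 'unless' clause therefore excuses the requirement. Satisfied.
  (b) No such written consent has been filed; the claim is a consumer claim, not an employment claim; the claim does not concern real property — every alternative fails. Not met.
  (c) The amount in controversy is USD 85,500, within the 85,500 dollars ceiling. Met.
  (d) The corporate defendant(s) have their principal place of business in Ulholm, not Yarstead. Not met.
  → No jurisdiction.
No court satisfies all of its conditions.

0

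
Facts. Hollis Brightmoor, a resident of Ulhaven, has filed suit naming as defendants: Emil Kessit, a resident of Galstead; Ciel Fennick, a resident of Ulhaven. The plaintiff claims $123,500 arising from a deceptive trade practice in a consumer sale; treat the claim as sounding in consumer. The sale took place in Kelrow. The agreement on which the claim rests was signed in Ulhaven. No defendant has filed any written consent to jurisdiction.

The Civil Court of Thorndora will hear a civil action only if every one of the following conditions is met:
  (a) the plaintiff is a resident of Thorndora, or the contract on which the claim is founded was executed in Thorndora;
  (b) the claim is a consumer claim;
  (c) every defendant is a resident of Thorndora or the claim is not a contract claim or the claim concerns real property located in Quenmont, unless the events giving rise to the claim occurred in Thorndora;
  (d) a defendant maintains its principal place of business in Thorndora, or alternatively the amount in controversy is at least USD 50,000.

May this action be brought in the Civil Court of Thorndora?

The Civil Court of Thorndora:
  (a) The plaintiff resides in Ulhaven, not Thorndora; the contract was executed in Ulhaven, not Thorndora — every alternative fails. Fails.
  (b) The claim is a consumer claim. Met.
  (c) The claim is a consumer claim, not a contract claim, which satisfies one of the alternatives. Met.
  (d) The amount in controversy is USD 123,500, which meets the 50,000 dollars floor, so this disjunct is met. Condition met.
  → No jurisdiction.

No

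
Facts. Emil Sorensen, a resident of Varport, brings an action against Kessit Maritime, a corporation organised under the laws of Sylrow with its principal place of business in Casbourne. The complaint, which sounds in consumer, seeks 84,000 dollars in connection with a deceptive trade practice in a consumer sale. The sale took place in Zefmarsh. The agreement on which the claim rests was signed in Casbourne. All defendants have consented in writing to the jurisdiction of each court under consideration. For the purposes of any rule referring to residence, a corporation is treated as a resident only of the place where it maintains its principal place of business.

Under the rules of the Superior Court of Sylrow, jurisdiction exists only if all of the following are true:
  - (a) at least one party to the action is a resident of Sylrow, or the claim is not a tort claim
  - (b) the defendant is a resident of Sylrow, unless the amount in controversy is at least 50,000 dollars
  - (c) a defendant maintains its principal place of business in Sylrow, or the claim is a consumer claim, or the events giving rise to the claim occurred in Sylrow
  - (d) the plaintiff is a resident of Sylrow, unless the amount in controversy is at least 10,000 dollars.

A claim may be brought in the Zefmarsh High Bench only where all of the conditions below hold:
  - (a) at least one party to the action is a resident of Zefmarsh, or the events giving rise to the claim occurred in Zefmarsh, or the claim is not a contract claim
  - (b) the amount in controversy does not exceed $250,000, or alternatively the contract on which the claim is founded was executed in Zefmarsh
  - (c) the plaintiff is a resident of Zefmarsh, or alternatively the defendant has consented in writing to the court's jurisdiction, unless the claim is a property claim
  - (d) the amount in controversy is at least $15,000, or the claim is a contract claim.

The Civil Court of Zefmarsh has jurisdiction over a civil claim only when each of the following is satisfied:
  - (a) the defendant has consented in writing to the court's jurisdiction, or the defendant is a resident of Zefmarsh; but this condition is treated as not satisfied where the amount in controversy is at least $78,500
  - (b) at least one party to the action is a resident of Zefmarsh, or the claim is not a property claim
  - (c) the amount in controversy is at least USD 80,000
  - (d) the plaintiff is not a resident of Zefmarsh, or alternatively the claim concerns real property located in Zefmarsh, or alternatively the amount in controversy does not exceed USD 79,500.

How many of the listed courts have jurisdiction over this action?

2

The Superior Court of Sylrow:
  (a) The claim is a consumer claim, not a tort claim, which satisfies one of the alternatives. Condition met.
  (b) The defendant resides in Casbourne, not Sylrow. The proviso rescues it, though: the amount in controversy is 84,000 dollars, which meets the USD 50,000 floor. Satisfied.
  (c) The claim is a consumer claim, which satisfies one of the alternatives. Met.
  (d) The plaintiff resides in Varport, not Sylrow. However, the amount in controversy is $84,000, which meets the $10,000 floor, so the 'unless' proviso supplies this condition. Met.
  → The court has jurisdiction.
The Zefmarsh High Bench:
  (a) The operative events occurred in Zefmarsh — that alternative is enough. Condition met.
  (b) The amount in controversy is $84,000, within the USD 250,000 ceiling, so this disjunct is met. Satisfied.
  (c) Every defendant has filed written consent, so this disjunct is met. Met.
  (d) The amount in controversy is $84,000, which meets the 15,000 dollars floor, so one alternative holds. Met.
  → All conditions met; jurisdiction exists.
The Civil Court of Zefmarsh:
  (a) Every defendant has filed written consent, so one alternative holds. But the amount in controversy is $84,000, which meets the USD 78,500 floor, triggering the carve-out and defeating this condition. Condition not met.
  (b) The claim is a consumer claim, not a property claim, which satisfies one of the alternatives. Met.
  (c) The amount in controversy is USD 84,000, which meets the 80,000 dollars floor. Condition met.
  (d) The plaintiff resides in Varport, which is not Zefmarsh, which satisfies one of the alternatives. Condition met.
  → Not every requirement is met — no jurisdiction.
Courts with jurisdiction: the Superior Court of Sylrow, the Zefmarsh High Bench — 2 in total.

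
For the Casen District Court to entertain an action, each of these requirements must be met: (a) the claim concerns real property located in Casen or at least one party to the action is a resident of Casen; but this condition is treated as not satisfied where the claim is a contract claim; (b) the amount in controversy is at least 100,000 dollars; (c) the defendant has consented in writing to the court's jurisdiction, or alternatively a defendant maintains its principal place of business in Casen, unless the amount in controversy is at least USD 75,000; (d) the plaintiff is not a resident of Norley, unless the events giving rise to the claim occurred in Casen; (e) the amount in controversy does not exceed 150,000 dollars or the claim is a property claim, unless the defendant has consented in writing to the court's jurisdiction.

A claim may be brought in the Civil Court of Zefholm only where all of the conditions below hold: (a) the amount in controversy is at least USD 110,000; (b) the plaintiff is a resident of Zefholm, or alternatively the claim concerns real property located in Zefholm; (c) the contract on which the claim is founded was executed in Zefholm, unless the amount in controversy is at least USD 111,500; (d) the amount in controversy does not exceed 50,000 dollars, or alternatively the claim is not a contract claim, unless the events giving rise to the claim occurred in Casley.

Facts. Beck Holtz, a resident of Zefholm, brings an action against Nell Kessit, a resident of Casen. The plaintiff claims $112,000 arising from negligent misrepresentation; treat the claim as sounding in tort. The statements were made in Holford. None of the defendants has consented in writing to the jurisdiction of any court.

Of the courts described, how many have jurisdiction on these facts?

The Casen District Court:
  (a) Nell Kessit resides in Casen, so this disjunct is met. And the carve-out is inapplicable — the claim is a tort claim, not a contract claim. Condition met.
  (b) The amount in controversy is USD 112,000, which meets the $100,000 floor. Condition met.
  (c) No such written consent has been filed; no defendant is a corporation — none of the alternatives is met. But the amount in controversy is 112,000 dollars, which meets the USD 75,000 floor, and the 'unless' clause therefore excuses the requirement. Satisfied.
  (d) The plaintiff resides in Zefholm, which is not Norley. Satisfied.
  (e) The amount in controversy is $112,000, within the 150,000 dollars ceiling, so one alternative holds. Condition met.
  → The court has jurisdiction.
The Civil Court of Zefholm:
  (a) The amount in controversy is USD 112,000, which meets the USD 110,000 floor. Satisfied.
  (b) The plaintiff resides in Zefholm, so this disjunct is met. Satisfied.
  (c) No contract (and hence no place of execution) is alleged. However, the amount in controversy is USD 112,000, which meets the $111,500 floor, so the 'unless' proviso supplies this condition. Condition met.
  (d) The claim is a tort claim, not a contract claim, so this disjunct is met. Satisfied.
  → All conditions met; jurisdiction exists.
Courts with jurisdiction: the Casen District Court, the Civil Court of Zefholm — 2 in total.

2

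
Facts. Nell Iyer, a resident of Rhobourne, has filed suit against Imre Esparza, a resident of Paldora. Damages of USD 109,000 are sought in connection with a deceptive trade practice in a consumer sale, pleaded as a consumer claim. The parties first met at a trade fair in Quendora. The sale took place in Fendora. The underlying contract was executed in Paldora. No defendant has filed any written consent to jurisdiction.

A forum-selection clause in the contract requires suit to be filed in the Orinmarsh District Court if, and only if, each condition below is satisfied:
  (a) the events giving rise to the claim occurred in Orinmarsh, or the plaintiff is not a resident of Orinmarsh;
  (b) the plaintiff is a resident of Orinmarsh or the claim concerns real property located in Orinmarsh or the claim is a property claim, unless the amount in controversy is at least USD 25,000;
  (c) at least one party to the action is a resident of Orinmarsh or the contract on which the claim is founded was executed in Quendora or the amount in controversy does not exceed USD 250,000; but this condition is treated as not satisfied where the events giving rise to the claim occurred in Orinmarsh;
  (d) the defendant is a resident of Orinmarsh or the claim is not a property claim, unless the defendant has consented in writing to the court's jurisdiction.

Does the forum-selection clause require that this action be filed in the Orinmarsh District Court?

The Orinmarsh District Court:
  (a) The plaintiff resides in Rhobourne, which is not Orinmarsh, which satisfies one of the alternatives. Met.
  (b) The plaintiff resides in Rhobourne, not Orinmarsh; the claim does not concern real property; the claim is a consumer claim, not a property claim — no alternative holds. The proviso rescues it, though: the amount in controversy is 109,000 dollars, which meets the $25,000 floor. Met.
  (c) The amount in controversy is $109,000, within the $250,000 ceiling, so this disjunct is met. The exception is not triggered, since the operative events occurred in Fendora, not Orinmarsh. Met.
  (d) The claim is a consumer claim, not a property claim — that alternative is enough. Satisfied.
  → Forum clause is triggered.

Yes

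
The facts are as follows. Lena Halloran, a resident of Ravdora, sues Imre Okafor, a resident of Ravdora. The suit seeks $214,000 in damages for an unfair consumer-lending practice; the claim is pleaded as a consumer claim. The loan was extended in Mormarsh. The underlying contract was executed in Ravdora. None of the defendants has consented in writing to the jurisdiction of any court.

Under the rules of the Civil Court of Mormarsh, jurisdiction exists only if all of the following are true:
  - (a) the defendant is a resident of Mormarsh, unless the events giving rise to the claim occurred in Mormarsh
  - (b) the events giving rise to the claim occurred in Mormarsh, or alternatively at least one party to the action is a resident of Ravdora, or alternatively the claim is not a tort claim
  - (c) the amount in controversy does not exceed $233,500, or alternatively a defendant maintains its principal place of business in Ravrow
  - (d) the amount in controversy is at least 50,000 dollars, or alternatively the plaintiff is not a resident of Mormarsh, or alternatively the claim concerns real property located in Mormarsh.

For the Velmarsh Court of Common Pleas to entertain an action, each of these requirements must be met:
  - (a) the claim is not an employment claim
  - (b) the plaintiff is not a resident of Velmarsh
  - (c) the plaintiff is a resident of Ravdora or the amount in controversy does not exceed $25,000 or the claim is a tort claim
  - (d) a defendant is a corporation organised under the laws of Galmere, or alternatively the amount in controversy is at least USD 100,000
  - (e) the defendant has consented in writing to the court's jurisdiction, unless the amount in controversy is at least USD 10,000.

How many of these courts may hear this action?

The Civil Court of Mormarsh:
  (a) The defendant resides in Ravdora, not Mormarsh. However, the operative events occurred in Mormarsh, so the 'unless' proviso supplies this condition. Condition met.
  (b) The operative events occurred in Mormarsh, so one alternative holds. Satisfied.
  (c) The amount in controversy is $214,000, within the 233,500 dollars ceiling, so this disjunct is met. Met.
  (d) The amount in controversy is USD 214,000, which meets the USD 50,000 floor, which satisfies one of the alternatives. Condition met.
  → The court has jurisdiction.
The Velmarsh Court of Common Pleas:
  (a) The claim is a consumer claim, not an employment claim. Condition met.
  (b) The plaintiff resides in Ravdora, which is not Velmarsh. Met.
  (c) The plaintiff resides in Ravdora — that alternative is enough. Condition met.
  (d) The amount in controversy is 214,000 dollars, which meets the $100,000 floor — that alternative is enough. Condition met.
  (e) No such written consent has been filed. But the amount in controversy is USD 214,000, which meets the USD 10,000 floor, and the 'unless' clause therefore excuses the requirement. Satisfied.
  → Every requirement is satisfied — jurisdiction.
Courts with jurisdiction: the Civil Court of Mormarsh, the Velmarsh Court of Common Pleas — 2 in total.

2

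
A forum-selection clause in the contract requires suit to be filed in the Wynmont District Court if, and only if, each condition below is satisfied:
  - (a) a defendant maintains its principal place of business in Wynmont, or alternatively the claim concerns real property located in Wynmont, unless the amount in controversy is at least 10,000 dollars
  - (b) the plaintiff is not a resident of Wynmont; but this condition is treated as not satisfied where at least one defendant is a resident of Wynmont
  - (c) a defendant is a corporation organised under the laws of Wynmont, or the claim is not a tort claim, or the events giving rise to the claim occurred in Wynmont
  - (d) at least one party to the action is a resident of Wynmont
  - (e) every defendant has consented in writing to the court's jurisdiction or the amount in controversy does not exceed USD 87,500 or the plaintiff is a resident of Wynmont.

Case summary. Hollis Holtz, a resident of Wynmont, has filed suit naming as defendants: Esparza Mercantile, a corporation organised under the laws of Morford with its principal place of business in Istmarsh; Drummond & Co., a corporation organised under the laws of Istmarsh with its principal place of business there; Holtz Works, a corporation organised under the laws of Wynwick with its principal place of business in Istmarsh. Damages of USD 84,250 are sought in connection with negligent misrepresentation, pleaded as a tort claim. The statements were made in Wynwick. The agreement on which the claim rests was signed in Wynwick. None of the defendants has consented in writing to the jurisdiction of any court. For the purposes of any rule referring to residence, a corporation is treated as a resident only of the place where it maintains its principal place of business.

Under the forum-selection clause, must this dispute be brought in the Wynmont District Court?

No

The Wynmont District Court:
  (a) The corporate defendant(s) have their principal place of business in Istmarsh, not Wynmont; the claim does not concern real property — every alternative fails. The proviso rescues it, though: the amount in controversy is USD 84,250, which meets the $10,000 floor. Met.
  (b) The plaintiff resides in Wynmont. Fails.
  (c) The corporate defendant(s) are organised in Istmarsh, Morford, Wynwick, not Wynmont; the claim is a tort claim; the operative events occurred in Wynwick, not Wynmont — every alternative fails. Not satisfied.
  (d) Hollis Holtz resides in Wynmont. Condition met.
  (e) The amount in controversy is USD 84,250, within the USD 87,500 ceiling, so this disjunct is met. Condition met.
  → The clause does not apply.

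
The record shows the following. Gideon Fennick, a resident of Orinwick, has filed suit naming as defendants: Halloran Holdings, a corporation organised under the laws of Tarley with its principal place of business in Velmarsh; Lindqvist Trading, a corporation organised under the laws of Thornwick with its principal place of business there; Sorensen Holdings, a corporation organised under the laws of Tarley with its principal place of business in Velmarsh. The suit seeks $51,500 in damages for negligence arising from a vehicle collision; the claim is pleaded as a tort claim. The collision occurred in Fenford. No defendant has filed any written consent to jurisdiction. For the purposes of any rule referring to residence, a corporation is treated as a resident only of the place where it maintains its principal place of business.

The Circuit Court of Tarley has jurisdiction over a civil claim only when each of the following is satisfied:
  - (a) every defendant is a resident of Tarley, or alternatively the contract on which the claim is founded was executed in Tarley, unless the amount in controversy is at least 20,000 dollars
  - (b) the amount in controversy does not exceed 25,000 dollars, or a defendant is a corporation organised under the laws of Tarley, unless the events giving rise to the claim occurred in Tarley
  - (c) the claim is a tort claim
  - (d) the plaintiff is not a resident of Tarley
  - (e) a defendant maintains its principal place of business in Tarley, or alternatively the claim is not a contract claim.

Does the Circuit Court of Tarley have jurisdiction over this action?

The Circuit Court of Tarley:
  (a) The defendants reside as follows — Halloran Holdings in Velmarsh, Lindqvist Trading in Thornwick, Sorensen Holdings in Velmarsh — not all in Tarley; no contract (and hence no place of execution) is alleged — no alternative holds. The proviso rescues it, though: the amount in controversy is $51,500, which meets the USD 20,000 floor. Satisfied.
  (b) Halloran Holdings is organised under the laws of Tarley, so this disjunct is met. Met.
  (c) The claim is a tort claim. Met.
  (d) The plaintiff resides in Orinwick, which is not Tarley. Condition met.
  (e) The claim is a tort claim, not a contract claim, which satisfies one of the alternatives. Met.
  → Every requirement is satisfied — jurisdiction.

Yes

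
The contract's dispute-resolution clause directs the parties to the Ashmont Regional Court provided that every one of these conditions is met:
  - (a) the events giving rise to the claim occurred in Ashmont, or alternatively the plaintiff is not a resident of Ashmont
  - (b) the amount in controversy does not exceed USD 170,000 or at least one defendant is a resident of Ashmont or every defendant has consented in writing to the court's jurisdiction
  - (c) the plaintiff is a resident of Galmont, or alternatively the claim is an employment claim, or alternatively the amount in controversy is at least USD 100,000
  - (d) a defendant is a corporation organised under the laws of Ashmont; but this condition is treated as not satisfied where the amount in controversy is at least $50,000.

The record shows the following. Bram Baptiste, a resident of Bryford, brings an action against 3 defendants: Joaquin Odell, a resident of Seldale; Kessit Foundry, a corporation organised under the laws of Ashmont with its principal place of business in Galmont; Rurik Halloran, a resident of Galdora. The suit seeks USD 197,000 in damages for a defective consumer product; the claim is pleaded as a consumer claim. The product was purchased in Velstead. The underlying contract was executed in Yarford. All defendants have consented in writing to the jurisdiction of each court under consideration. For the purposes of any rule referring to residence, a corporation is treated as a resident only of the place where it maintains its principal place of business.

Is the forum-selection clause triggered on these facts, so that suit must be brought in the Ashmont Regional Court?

No

The Ashmont Regional Court:
  (a) The plaintiff resides in Bryford, which is not Ashmont, which satisfies one of the alternatives. Met.
  (b) Every defendant has filed written consent, so one alternative holds. Condition met.
  (c) The amount in controversy is USD 197,000, which meets the 100,000 dollars floor — that alternative is enough. Met.
  (d) Kessit Foundry is organised under the laws of Ashmont. However, the amount in controversy is $197,000, which meets the $50,000 floor, which falls within the stated exception and so defeats the condition. Not satisfied.
  → Forum clause is not triggered.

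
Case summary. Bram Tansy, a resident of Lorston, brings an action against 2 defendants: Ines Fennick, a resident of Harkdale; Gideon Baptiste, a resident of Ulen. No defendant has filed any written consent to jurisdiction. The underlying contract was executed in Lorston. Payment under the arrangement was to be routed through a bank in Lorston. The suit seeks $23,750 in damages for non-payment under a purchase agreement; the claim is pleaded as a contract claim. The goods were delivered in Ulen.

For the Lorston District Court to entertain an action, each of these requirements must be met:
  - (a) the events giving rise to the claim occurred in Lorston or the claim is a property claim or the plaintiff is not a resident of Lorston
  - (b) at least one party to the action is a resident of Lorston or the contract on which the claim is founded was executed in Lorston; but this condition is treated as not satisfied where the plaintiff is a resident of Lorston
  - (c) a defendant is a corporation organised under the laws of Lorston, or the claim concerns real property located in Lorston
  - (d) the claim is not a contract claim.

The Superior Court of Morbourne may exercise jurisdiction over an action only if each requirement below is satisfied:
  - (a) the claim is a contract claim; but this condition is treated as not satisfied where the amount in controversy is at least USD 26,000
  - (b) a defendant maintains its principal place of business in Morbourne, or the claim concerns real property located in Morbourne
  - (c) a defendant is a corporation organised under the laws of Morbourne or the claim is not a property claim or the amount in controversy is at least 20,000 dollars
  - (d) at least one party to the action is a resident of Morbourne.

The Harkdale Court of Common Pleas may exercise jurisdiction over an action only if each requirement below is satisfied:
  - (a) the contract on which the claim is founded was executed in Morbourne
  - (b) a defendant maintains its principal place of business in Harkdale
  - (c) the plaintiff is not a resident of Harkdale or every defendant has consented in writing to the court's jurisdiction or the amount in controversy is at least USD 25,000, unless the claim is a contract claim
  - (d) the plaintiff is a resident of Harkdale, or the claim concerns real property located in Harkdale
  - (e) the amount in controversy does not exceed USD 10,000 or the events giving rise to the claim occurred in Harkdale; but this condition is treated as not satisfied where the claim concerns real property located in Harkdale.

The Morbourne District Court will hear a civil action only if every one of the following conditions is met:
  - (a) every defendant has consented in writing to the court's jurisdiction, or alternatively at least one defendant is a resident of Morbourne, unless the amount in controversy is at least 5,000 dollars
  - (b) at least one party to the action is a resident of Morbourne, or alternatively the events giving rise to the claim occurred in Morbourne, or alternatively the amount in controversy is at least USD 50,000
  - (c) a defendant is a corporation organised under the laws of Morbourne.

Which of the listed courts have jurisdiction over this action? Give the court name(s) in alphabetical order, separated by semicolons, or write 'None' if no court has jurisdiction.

None

The Lorston District Court:
  (a) The operative events occurred in Ulen, not Lorston; the claim is a contract claim, not a property claim; the plaintiff resides in Lorston — every alternative fails. Not satisfied.
  (b) Bram Tansy resides in Lorston, so one alternative holds. But the carve-out bites: the plaintiff resides in Lorston. Not met.
  (c) No defendant is a corporation; the claim does not concern real property — no alternative holds. Not satisfied.
  (d) The claim is a contract claim. Condition not met.
  → Not every requirement is met — no jurisdiction.
The Superior Court of Morbourne:
  (a) The claim is a contract claim. The exception is not triggered, since the amount in controversy is USD 23,750, below the $26,000 floor. Met.
  (b) No defendant is a corporation; the claim does not concern real property — none of the alternatives is met. Condition not met.
  (c) The claim is a contract claim, not a property claim, so one alternative holds. Satisfied.
  (d) No party resides in Morbourne. Condition not met.
  → No jurisdiction.
The Harkdale Court of Common Pleas:
  (a) The contract was executed in Lorston, not Morbourne. Not satisfied.
  (b) No defendant is a corporation. Not met.
  (c) The plaintiff resides in Lorston, which is not Harkdale — that alternative is enough. Condition met.
  (d) The plaintiff resides in Lorston, not Harkdale; the claim does not concern real property — none of the alternatives is met. Not satisfied.
  (e) The amount in controversy is 23,750 dollars, above the USD 10,000 ceiling; the operative events occurred in Ulen, not Harkdale — every alternative fails. Fails.
  → The court lacks jurisdiction.
The Morbourne District Court:
  (a) No such written consent has been filed; no defendant resides in Morbourne (they reside in Harkdale, Ulen) — every alternative fails. The proviso rescues it, though: the amount in controversy is $23,750, which meets the 5,000 dollars floor. Satisfied.
  (b) No party resides in Morbourne; the operative events occurred in Ulen, not Morbourne; the amount in controversy is USD 23,750, below the USD 50,000 floor — none of the alternatives is met. Fails.
  (c) No defendant is a corporation. Not satisfied.
  → At least one condition fails; no jurisdiction.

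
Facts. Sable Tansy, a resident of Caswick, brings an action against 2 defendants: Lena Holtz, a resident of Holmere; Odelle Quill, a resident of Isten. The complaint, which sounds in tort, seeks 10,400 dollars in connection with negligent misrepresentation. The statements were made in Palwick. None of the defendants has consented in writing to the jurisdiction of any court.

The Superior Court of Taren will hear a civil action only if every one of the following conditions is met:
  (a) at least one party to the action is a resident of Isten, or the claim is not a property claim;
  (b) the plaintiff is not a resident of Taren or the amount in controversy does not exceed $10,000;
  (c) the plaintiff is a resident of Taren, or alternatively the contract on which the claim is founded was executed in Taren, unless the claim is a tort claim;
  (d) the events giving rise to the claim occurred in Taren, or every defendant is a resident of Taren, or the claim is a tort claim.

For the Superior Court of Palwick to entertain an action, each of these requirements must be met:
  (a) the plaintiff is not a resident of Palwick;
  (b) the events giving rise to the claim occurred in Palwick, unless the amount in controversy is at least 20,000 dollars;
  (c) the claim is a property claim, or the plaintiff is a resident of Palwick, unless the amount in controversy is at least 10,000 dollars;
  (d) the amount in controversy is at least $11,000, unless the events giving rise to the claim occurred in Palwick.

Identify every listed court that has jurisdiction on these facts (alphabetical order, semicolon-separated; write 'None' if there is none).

The Superior Court of Taren:
  (a) Odelle Quill resides in Isten, which satisfies one of the alternatives. Met.
  (b) The plaintiff resides in Caswick, which is not Taren, which satisfies one of the alternatives. Condition met.
  (c) The plaintiff resides in Caswick, not Taren; no contract (and hence no place of execution) is alleged — no alternative holds. But the claim is a tort claim, and the 'unless' clause therefore excuses the requirement. Met.
  (d) The claim is a tort claim, so this disjunct is met. Satisfied.
  → The court has jurisdiction.
The Superior Court of Palwick:
  (a) The plaintiff resides in Caswick, which is not Palwick. Condition met.
  (b) The operative events occurred in Palwick. Satisfied.
  (c) The claim is a tort claim, not a property claim; the plaintiff resides in Caswick, not Palwick — no alternative holds. But the amount in controversy is USD 10,400, which meets the 10,000 dollars floor, and the 'unless' clause therefore excuses the requirement. Condition met.
  (d) The amount in controversy is 10,400 dollars, below the 11,000 dollars floor. But the operative events occurred in Palwick, and the 'unless' clause therefore excuses the requirement. Condition met.
  → The court has jurisdiction.

the Superior Court of Palwick; the Superior Court of Taren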